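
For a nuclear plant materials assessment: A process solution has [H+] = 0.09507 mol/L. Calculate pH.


pH = −log10[H+]
pH = −log10(0.09507) = 1.02

1.02


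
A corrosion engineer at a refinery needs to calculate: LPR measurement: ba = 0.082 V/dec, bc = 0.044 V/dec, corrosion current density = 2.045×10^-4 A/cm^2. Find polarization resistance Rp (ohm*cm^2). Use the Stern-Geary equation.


Apply the Stern-Geary equation: Rp = ba*bc / (2.303*icorr*(ba+bc))
ba*bc = 0.082*0.044 = 0.003608
ba+bc = 0.126; 2.303*icorr*(ba+bc) = 2.303*2.045×10^-4*0.126 = 5.9341401×10^-5
Rp = 0.003608 / 5.9341401×10^-5 = 60.8 ohm*cm^2

60.8 ohm*cm^2


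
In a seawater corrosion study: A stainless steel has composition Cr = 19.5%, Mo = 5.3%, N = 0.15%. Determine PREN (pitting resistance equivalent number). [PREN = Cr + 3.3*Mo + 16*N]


Apply the PREN formula: PREN = Cr + 3.3*Mo + 16*N
PREN = 19.5 + 3.3*5.3 + 16*0.15
PREN = 19.5 + 17.49 + 2.4 = 39.39

39.39


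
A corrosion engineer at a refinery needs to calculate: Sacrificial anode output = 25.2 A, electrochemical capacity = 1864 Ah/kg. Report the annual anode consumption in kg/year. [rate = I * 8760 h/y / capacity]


Annual consumption = current * hours per year / capacity
Rate = 25.2 * 8760 / 1864 = 118.4 kg/year

118.4 kg/year


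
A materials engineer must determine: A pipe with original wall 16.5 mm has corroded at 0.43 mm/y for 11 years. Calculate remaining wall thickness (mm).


Remaining wall = original − CR × time
t = 16.5 − 0.43*11 = 16.5 − 4.73 = 11.77 mm

11.77 mm


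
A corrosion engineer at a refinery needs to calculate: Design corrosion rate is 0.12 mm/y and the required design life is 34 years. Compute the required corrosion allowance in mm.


Corrosion allowance = CR × design life
CA = 0.12 * 34 = 4.08 mm

4.08 mm


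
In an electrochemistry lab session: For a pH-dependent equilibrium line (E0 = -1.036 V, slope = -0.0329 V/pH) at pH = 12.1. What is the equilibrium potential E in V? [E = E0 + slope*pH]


Apply the Pourbaix line equation: E = E0 + slope*pH
E = -1.036 + (-0.0329)*12.1 = -1.036 + (-0.39809) = -1.43409 V
Rounded to 3 decimal places: E = -1.434 V

-1.434 V


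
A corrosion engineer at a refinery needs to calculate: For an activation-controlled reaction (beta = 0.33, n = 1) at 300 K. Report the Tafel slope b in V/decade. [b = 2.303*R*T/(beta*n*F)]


Apply the Tafel slope relation: b = 2.303*R*T/(beta*n*F)
Numerator: 2.303 * 8.314 * 300 = 5744.14
Denominator: 0.33 * 1 * 96485 = 31840.05
b = 5744.14 / 31840.05 = 0.18 V/decade

0.18 V/decade


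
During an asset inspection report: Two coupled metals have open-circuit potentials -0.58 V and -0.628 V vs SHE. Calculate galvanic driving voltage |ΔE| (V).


Driving voltage is the absolute potential difference.
|ΔE| = |-0.58 − (-0.628)| = 0.048 V

0.048 V


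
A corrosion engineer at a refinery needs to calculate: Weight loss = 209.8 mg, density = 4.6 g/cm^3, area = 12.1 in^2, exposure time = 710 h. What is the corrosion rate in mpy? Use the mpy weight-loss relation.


Apply the mpy weight-loss relation: CR = 534 * W / (D * A * T)
Numerator: 534 * 209.8 = 112033.2
Denominator: 4.6 * 12.1 * 710 = 39518.6
CR = 112033.2 / 39518.6 = 2.835 mpy

2.835 mpy


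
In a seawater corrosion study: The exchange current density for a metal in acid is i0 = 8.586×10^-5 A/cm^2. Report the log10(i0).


i0 = 8.586×10^-5 A/cm^2
log10(i0) = -4.066

-4.066


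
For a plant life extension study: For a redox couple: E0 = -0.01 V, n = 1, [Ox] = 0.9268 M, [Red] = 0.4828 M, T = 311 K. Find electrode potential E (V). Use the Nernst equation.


Apply the Nernst equation: E = E0 + (RT/nF)*ln([Ox]/[Red])
Step 1: RT/nF = 8.314*311/(1*96485) = 0.02679851 V
Step 2: [Ox]/[Red] = 0.9268/0.4828 = 1.919635
Step 3: ln(1.919635) = 0.652135
Step 4: correction = 0.02679851 * 0.652135 = 0.017 V
E = -0.01 + 0.017 = 0.007 V

0.007 V


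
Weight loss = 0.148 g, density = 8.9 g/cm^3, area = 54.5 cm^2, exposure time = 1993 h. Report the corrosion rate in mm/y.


Apply the mm/y weight-loss relation: CR = 87600 * W / (D * A * T)
Numerator: 87600 * 0.148 = 12964.8
Denominator: 8.9 * 54.5 * 1993 = 966704.65
CR = 12964.8 / 966704.65 = 0.0134 mm/y

0.0134 mm/y


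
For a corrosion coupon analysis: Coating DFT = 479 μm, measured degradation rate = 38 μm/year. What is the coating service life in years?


Service life = thickness / degradation rate
Life = 479 / 38 = 12.6 years

12.6 years


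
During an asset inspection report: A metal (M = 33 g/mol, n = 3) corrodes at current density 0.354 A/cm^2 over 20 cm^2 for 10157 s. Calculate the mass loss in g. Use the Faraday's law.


Apply Faraday's law: m = i*A*t*M / (n*F)
Total charge passed Q = i*A*t = 0.354*20*10157 = 71911.56 C
m = Q*M/(n*F) = 71911.56*33/(3*96485) = 8.1984 g

8.1984 g


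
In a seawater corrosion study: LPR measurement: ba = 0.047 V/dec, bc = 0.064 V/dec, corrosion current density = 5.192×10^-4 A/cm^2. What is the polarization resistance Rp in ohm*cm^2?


Apply the Stern-Geary equation: Rp = ba*bc / (2.303*icorr*(ba+bc))
ba*bc = 0.047*0.064 = 0.003008
ba+bc = 0.111; 2.303*icorr*(ba+bc) = 2.303*5.192×10^-4*0.111 = 1.3272465×10^-4
Rp = 0.003008 / 1.3272465×10^-4 = 22.66 ohm*cm^2

22.66 ohm*cm^2


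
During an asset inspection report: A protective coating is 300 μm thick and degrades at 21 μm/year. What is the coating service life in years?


Service life = thickness / degradation rate
Life = 300 / 21 = 14.3 years

14.3 years


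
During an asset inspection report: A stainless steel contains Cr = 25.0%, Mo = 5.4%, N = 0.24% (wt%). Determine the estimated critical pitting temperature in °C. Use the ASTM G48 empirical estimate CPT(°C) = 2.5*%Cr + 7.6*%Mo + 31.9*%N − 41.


Apply the ASTM G48 empirical CPT estimate: CPT(°C) = 2.5*%Cr + 7.6*%Mo + 31.9*%N − 41
2.5*25.0 = 62.5; 7.6*5.4 = 41.04; 31.9*0.24 = 7.656
CPT = 62.5 + 41.04 + 7.656 − 41 = 70.196 °C
Rounded to 0.1 °C: CPT ≈ 70.2 °C

70.2 °C


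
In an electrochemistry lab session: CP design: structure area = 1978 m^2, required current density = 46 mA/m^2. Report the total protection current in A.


I = area * current density, then convert mA → A (÷1000)
I = 1978 * 46 / 1000 = 90.99 A

90.99 A


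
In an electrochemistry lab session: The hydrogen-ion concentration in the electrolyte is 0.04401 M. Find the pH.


pH = −log10[H+]
pH = −log10(0.04401) = 1.36

1.36


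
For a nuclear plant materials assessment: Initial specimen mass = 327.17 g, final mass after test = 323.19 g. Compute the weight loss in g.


Weight loss = initial − final
WL = 327.17 − 323.19 = 3.98 g

3.98 g


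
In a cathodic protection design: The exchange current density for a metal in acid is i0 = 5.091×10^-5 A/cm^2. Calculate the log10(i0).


i0 = 5.091×10^-5 A/cm^2
log10(i0) = -4.293

-4.293


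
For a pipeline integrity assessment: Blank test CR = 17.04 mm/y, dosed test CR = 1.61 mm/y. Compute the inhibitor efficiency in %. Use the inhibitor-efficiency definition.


Apply the inhibitor-efficiency definition: IE = (CR_blank − CR_inh)/CR_blank × 100
IE = (17.04 − 1.61) / 17.04 × 100
IE = 15.43 / 17.04 × 100 = 90.6 %

90.6 %


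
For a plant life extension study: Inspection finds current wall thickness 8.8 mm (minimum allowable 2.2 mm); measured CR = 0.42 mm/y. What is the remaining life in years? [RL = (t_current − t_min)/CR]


Apply the remaining-life relation: RL = (t_current − t_min) / CR
RL = (8.8 − 2.2) / 0.42 = 6.6 / 0.42 = 15.7 years

15.7 years


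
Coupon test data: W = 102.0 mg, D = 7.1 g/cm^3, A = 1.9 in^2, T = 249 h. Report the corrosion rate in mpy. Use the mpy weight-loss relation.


Apply the mpy weight-loss relation: CR = 534 * W / (D * A * T)
Numerator: 534 * 102.0 = 54468.0
Denominator: 7.1 * 1.9 * 249 = 3359.01
CR = 54468.0 / 3359.01 = 16.215 mpy

16.215 mpy


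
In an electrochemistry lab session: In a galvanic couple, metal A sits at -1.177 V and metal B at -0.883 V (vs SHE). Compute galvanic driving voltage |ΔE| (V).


Driving voltage is the absolute potential difference.
|ΔE| = |-1.177 − (-0.883)| = 0.294 V

0.294 V


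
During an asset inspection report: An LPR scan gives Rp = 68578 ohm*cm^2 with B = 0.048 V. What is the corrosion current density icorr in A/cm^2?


Apply the Stern-Geary relation: icorr = B / Rp
icorr = 0.048 / 68578 = 6.999×10^-7 A/cm^2

6.999×10^-7 A/cm^2


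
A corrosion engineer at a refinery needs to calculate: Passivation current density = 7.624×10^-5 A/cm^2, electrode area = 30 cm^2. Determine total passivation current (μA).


I = i_pass * A, then convert A → μA (×10^6)
I = 7.624×10^-5 * 30 * 10^6 = 2287.2 μA

2287.2 μA


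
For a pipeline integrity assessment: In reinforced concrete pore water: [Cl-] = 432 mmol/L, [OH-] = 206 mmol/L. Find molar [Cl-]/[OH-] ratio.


Threshold parameter = [Cl-] / [OH-] (molar basis; both in mmol/L, so units cancel)
Ratio = 432 / 206 = 2.1

2.1


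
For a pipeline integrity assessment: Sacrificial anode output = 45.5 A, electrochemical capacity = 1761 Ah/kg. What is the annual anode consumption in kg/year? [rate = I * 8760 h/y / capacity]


Annual consumption = current * hours per year / capacity
Rate = 45.5 * 8760 / 1761 = 226.3 kg/year

226.3 kg/year


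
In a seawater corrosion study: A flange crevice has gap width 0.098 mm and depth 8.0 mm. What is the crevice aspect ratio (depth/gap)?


Aspect ratio = depth / gap
Ratio = 8.0 / 0.098 = 81.6

81.6


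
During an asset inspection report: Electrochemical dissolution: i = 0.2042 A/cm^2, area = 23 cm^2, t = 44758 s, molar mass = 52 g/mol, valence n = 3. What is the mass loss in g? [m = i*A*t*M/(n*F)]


Apply Faraday's law: m = i*A*t*M / (n*F)
Total charge passed Q = i*A*t = 0.2042*23*44758 = 210210.4228 C
m = Q*M/(n*F) = 210210.4228*52/(3*96485) = 37.76387 g

37.76387 g


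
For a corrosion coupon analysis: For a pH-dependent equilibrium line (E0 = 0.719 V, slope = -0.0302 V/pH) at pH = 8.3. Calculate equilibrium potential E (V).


Apply the Pourbaix line equation: E = E0 + slope*pH
E = 0.719 + (-0.0302)*8.3 = 0.719 + (-0.25066) = 0.46834 V
Rounded to 4 decimal places: E = 0.4683 V

0.4683 V


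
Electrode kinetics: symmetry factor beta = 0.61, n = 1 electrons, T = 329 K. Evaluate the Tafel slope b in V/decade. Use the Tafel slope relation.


Apply the Tafel slope relation: b = 2.303*R*T/(beta*n*F)
Numerator: 2.303 * 8.314 * 329 = 6299.41
Denominator: 0.61 * 1 * 96485 = 58855.85
b = 6299.41 / 58855.85 = 0.107 V/decade

0.107 V/decade


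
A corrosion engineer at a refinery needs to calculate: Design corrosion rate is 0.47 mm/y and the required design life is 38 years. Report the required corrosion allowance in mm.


Corrosion allowance = CR × design life
CA = 0.47 * 38 = 17.86 mm

17.86 mm


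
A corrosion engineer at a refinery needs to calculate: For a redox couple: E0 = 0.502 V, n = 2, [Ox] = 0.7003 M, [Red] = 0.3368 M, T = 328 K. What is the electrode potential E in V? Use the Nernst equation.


Apply the Nernst equation: E = E0 + (RT/nF)*ln([Ox]/[Red])
Step 1: RT/nF = 8.314*328/(2*96485) = 0.01413169 V
Step 2: [Ox]/[Red] = 0.7003/0.3368 = 2.079276
Step 3: ln(2.079276) = 0.73202
Step 4: correction = 0.01413169 * 0.73202 = 0.01 V
E = 0.502 + 0.01 = 0.512 V

0.512 V


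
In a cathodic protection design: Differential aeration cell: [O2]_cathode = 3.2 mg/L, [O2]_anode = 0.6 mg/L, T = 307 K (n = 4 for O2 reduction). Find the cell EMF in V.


Apply the Nernst concentration-cell relation: E = (RT/nF)*ln(C_cathode/C_anode)
RT/nF = 8.314*307/(4*96485) = 0.00661346 V
ln(3.2/0.6) = 1.67398
E = 0.00661346 * 1.67398 = 0.01107 V

0.01107 V


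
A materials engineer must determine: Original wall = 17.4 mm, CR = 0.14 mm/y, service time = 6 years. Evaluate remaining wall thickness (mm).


Remaining wall = original − CR × time
t = 17.4 − 0.14*6 = 17.4 − 0.84 = 16.56 mm

16.56 mm


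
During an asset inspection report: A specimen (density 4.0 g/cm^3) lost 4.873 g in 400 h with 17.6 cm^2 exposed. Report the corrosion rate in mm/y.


Apply the mm/y weight-loss relation: CR = 87600 * W / (D * A * T)
Numerator: 87600 * 4.873 = 426874.8
Denominator: 4.0 * 17.6 * 400 = 28160.0
CR = 426874.8 / 28160.0 = 15.1589 mm/y

15.1589 mm/y


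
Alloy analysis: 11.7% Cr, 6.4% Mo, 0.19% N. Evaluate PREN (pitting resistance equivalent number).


Apply the PREN formula: PREN = Cr + 3.3*Mo + 16*N
PREN = 11.7 + 3.3*6.4 + 16*0.19
PREN = 11.7 + 21.12 + 3.04 = 35.86

35.86


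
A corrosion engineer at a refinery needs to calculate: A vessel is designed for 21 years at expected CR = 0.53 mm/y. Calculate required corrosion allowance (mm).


Corrosion allowance = CR × design life
CA = 0.53 * 21 = 11.13 mm

11.13 mm


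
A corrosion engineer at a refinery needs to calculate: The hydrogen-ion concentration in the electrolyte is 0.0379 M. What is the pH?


pH = −log10[H+]
pH = −log10(0.0379) = 1.42

1.42


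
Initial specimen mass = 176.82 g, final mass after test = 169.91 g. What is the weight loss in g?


Weight loss = initial − final
WL = 176.82 − 169.91 = 6.91 g

6.91 g


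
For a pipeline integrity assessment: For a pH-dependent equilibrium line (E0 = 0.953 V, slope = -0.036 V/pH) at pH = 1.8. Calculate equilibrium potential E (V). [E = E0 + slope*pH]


Apply the Pourbaix line equation: E = E0 + slope*pH
E = 0.953 + (-0.036)*1.8 = 0.953 + (-0.0648) = 0.8882 V
Rounded to 4 decimal places: E = 0.8882 V

0.8882 V


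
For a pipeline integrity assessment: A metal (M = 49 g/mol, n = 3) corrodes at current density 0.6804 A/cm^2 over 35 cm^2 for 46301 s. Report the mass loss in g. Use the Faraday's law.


Apply Faraday's law: m = i*A*t*M / (n*F)
Total charge passed Q = i*A*t = 0.6804*35*46301 = 1102612.014 C
m = Q*M/(n*F) = 1102612.014*49/(3*96485) = 186.6542 g

186.6542 g


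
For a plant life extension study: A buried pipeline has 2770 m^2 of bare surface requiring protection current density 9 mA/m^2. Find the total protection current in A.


I = area * current density, then convert mA → A (÷1000)
I = 2770 * 9 / 1000 = 24.93 A

24.93 A


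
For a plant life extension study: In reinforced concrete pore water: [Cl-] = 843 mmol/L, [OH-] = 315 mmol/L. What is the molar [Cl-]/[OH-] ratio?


Threshold parameter = [Cl-] / [OH-] (molar basis; both in mmol/L, so units cancel)
Ratio = 843 / 315 = 2.68

2.68


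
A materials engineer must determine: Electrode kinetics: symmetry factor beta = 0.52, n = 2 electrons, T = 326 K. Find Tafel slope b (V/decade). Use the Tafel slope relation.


Apply the Tafel slope relation: b = 2.303*R*T/(beta*n*F)
Numerator: 2.303 * 8.314 * 326 = 6241.97
Denominator: 0.52 * 2 * 96485 = 100344.4
b = 6241.97 / 100344.4 = 0.062 V/decade

0.062 V/decade


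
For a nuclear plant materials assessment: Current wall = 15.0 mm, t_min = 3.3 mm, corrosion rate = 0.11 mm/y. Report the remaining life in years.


Apply the remaining-life relation: RL = (t_current − t_min) / CR
RL = (15.0 − 3.3) / 0.11 = 11.7 / 0.11 = 106.4 years

106.4 years


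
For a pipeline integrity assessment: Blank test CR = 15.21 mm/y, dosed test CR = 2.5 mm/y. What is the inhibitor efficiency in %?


Apply the inhibitor-efficiency definition: IE = (CR_blank − CR_inh)/CR_blank × 100
IE = (15.21 − 2.5) / 15.21 × 100
IE = 12.71 / 15.21 × 100 = 83.6 %

83.6 %


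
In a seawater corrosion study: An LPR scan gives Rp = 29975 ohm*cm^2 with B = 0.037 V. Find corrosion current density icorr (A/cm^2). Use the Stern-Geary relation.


Apply the Stern-Geary relation: icorr = B / Rp
icorr = 0.037 / 29975 = 1.234×10^-6 A/cm^2

1.234×10^-6 A/cm^2


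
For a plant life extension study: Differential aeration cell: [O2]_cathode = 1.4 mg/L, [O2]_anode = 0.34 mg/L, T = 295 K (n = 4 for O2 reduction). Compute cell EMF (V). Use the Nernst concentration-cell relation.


Apply the Nernst concentration-cell relation: E = (RT/nF)*ln(C_cathode/C_anode)
RT/nF = 8.314*295/(4*96485) = 0.00635495 V
ln(1.4/0.34) = 1.41528
E = 0.00635495 * 1.41528 = 0.00899 V

0.00899 V


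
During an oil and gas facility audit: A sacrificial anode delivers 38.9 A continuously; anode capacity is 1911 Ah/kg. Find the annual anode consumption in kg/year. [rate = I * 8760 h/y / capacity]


Annual consumption = current * hours per year / capacity
Rate = 38.9 * 8760 / 1911 = 178.3 kg/year

178.3 kg/year


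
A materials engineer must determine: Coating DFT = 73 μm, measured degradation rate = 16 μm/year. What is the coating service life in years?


Service life = thickness / degradation rate
Life = 73 / 16 = 4.6 years

4.6 years


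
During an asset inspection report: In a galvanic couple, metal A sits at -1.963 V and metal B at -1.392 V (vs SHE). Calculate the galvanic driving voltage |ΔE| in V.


Driving voltage is the absolute potential difference.
|ΔE| = |-1.963 − (-1.392)| = 0.571 V

0.571 V


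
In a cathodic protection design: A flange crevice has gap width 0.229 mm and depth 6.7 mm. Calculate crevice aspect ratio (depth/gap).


Aspect ratio = depth / gap
Ratio = 6.7 / 0.229 = 29.3

29.3


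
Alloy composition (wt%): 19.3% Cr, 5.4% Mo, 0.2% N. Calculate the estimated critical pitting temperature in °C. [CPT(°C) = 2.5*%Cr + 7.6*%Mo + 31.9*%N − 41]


Apply the ASTM G48 empirical CPT estimate: CPT(°C) = 2.5*%Cr + 7.6*%Mo + 31.9*%N − 41
2.5*19.3 = 48.25; 7.6*5.4 = 41.04; 31.9*0.2 = 6.38
CPT = 48.25 + 41.04 + 6.38 − 41 = 54.67 °C
Rounded to 0.1 °C: CPT ≈ 54.7 °C

54.7 °C


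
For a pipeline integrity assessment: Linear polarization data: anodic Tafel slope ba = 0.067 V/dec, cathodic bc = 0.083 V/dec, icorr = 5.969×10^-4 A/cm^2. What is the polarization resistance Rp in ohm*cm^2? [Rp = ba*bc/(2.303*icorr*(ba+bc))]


Apply the Stern-Geary equation: Rp = ba*bc / (2.303*icorr*(ba+bc))
ba*bc = 0.067*0.083 = 0.005561
ba+bc = 0.15; 2.303*icorr*(ba+bc) = 2.303*5.969×10^-4*0.15 = 2.0619911×10^-4
Rp = 0.005561 / 2.0619911×10^-4 = 26.97 ohm*cm^2

26.97 ohm*cm^2


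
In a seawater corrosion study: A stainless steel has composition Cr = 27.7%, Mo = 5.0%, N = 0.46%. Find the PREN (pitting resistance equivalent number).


Apply the PREN formula: PREN = Cr + 3.3*Mo + 16*N
PREN = 27.7 + 3.3*5.0 + 16*0.46
PREN = 27.7 + 16.5 + 7.36 = 51.56

51.56


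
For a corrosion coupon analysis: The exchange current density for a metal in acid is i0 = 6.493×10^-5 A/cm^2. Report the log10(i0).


i0 = 6.493×10^-5 A/cm^2
log10(i0) = -4.188

-4.188


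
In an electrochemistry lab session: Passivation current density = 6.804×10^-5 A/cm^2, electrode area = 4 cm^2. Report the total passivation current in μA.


I = i_pass * A, then convert A → μA (×10^6)
I = 6.804×10^-5 * 4 * 10^6 = 272.16 μA

272.16 μA


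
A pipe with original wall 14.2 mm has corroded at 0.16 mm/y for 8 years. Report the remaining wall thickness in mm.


Remaining wall = original − CR × time
t = 14.2 − 0.16*8 = 14.2 − 1.28 = 12.92 mm

12.92 mm


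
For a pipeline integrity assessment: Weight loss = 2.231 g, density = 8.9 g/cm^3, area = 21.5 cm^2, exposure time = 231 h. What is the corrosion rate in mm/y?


Apply the mm/y weight-loss relation: CR = 87600 * W / (D * A * T)
Numerator: 87600 * 2.231 = 195435.6
Denominator: 8.9 * 21.5 * 231 = 44201.85
CR = 195435.6 / 44201.85 = 4.42143 mm/y

4.42143 mm/y


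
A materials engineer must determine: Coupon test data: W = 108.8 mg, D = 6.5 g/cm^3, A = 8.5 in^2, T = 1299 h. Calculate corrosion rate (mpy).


Apply the mpy weight-loss relation: CR = 534 * W / (D * A * T)
Numerator: 534 * 108.8 = 58099.2
Denominator: 6.5 * 8.5 * 1299 = 71769.75
CR = 58099.2 / 71769.75 = 0.81 mpy

0.81 mpy


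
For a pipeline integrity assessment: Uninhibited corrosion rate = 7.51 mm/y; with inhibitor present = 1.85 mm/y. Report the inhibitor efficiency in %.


Apply the inhibitor-efficiency definition: IE = (CR_blank − CR_inh)/CR_blank × 100
IE = (7.51 − 1.85) / 7.51 × 100
IE = 5.66 / 7.51 × 100 = 75.4 %

75.4 %


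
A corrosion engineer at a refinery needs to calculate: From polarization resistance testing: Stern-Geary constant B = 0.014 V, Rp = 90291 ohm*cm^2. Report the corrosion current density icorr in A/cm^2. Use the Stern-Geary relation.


Apply the Stern-Geary relation: icorr = B / Rp
icorr = 0.014 / 90291 = 1.551×10^-7 A/cm^2

1.551×10^-7 A/cm^2


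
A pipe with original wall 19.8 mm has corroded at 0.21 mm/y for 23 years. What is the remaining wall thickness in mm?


Remaining wall = original − CR × time
t = 19.8 − 0.21*23 = 19.8 − 4.83 = 14.97 mm

14.97 mm


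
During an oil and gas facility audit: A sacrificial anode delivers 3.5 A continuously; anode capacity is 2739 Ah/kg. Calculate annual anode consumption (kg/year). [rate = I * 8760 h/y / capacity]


Annual consumption = current * hours per year / capacity
Rate = 3.5 * 8760 / 2739 = 11.2 kg/year

11.2 kg/year


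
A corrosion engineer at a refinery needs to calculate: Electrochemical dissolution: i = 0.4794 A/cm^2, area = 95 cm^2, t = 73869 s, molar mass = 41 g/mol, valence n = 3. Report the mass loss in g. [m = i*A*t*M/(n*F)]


Apply Faraday's law: m = i*A*t*M / (n*F)
Total charge passed Q = i*A*t = 0.4794*95*73869 = 3364215.867 C
m = Q*M/(n*F) = 3364215.867*41/(3*96485) = 476.52606 g

476.52606 g


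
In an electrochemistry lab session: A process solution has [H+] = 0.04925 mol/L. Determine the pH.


pH = −log10[H+]
pH = −log10(0.04925) = 1.31

1.31


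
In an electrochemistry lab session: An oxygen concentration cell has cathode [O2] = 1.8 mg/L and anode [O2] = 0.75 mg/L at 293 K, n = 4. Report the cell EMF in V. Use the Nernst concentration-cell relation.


Apply the Nernst concentration-cell relation: E = (RT/nF)*ln(C_cathode/C_anode)
RT/nF = 8.314*293/(4*96485) = 0.00631187 V
ln(1.8/0.75) = 0.87547
E = 0.00631187 * 0.87547 = 0.00553 V

0.00553 V


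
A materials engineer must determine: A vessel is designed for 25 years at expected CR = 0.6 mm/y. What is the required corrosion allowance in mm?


Corrosion allowance = CR × design life
CA = 0.6 * 25 = 15.0 mm

15.0 mm


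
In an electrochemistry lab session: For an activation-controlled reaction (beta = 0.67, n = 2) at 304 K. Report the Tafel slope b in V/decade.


Apply the Tafel slope relation: b = 2.303*R*T/(beta*n*F)
Numerator: 2.303 * 8.314 * 304 = 5820.73
Denominator: 0.67 * 2 * 96485 = 129289.9
b = 5820.73 / 129289.9 = 0.045 V/decade

0.045 V/decade


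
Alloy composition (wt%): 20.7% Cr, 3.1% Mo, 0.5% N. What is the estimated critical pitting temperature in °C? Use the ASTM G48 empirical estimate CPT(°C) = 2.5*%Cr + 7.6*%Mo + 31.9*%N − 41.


Apply the ASTM G48 empirical CPT estimate: CPT(°C) = 2.5*%Cr + 7.6*%Mo + 31.9*%N − 41
2.5*20.7 = 51.75; 7.6*3.1 = 23.56; 31.9*0.5 = 15.95
CPT = 51.75 + 23.56 + 15.95 − 41 = 50.26 °C
Rounded to 0.1 °C: CPT ≈ 50.3 °C

50.3 °C


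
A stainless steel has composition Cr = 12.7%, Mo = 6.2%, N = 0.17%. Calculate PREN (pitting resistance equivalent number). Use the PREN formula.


Apply the PREN formula: PREN = Cr + 3.3*Mo + 16*N
PREN = 12.7 + 3.3*6.2 + 16*0.17
PREN = 12.7 + 20.46 + 2.72 = 35.88

35.88


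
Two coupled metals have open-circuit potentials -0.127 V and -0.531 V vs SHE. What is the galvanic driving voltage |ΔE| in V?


Driving voltage is the absolute potential difference.
|ΔE| = |-0.127 − (-0.531)| = 0.404 V

0.404 V


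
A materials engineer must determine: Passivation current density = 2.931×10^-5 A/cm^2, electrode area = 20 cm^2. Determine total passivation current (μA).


I = i_pass * A, then convert A → μA (×10^6)
I = 2.931×10^-5 * 20 * 10^6 = 586.2 μA

586.2 μA


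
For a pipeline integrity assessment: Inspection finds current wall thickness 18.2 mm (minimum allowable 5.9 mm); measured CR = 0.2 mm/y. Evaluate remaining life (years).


Apply the remaining-life relation: RL = (t_current − t_min) / CR
RL = (18.2 − 5.9) / 0.2 = 12.3 / 0.2 = 61.5 years

61.5 years


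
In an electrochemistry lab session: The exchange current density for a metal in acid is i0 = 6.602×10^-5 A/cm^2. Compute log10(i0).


i0 = 6.602×10^-5 A/cm^2
log10(i0) = -4.18

-4.18


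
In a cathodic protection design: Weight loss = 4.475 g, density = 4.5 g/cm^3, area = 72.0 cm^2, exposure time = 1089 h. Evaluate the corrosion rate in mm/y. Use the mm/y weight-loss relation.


Apply the mm/y weight-loss relation: CR = 87600 * W / (D * A * T)
Numerator: 87600 * 4.475 = 392010.0
Denominator: 4.5 * 72.0 * 1089 = 352836.0
CR = 392010.0 / 352836.0 = 1.111 mm/y

1.111 mm/y


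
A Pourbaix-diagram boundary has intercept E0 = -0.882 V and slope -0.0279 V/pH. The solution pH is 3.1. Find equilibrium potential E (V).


Apply the Pourbaix line equation: E = E0 + slope*pH
E = -0.882 + (-0.0279)*3.1 = -0.882 + (-0.08649) = -0.96849 V
Rounded to 3 decimal places: E = -0.968 V

-0.968 V


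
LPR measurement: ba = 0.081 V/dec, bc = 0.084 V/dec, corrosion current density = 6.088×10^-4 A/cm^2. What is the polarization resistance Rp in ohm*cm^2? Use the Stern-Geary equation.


Apply the Stern-Geary equation: Rp = ba*bc / (2.303*icorr*(ba+bc))
ba*bc = 0.081*0.084 = 0.006804
ba+bc = 0.165; 2.303*icorr*(ba+bc) = 2.303*6.088×10^-4*0.165 = 2.3134096×10^-4
Rp = 0.006804 / 2.3134096×10^-4 = 29.41 ohm*cm^2

29.41 ohm*cm^2


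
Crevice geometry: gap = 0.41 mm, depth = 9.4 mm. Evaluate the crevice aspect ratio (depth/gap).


Aspect ratio = depth / gap
Ratio = 9.4 / 0.41 = 22.9

22.9


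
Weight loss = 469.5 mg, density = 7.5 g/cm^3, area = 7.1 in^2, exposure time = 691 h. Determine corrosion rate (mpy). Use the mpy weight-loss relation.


Apply the mpy weight-loss relation: CR = 534 * W / (D * A * T)
Numerator: 534 * 469.5 = 250713.0
Denominator: 7.5 * 7.1 * 691 = 36795.75
CR = 250713.0 / 36795.75 = 6.814 mpy

6.814 mpy


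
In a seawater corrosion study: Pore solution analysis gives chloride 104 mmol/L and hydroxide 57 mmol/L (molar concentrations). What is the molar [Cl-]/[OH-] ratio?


Threshold parameter = [Cl-] / [OH-] (molar basis; both in mmol/L, so units cancel)
Ratio = 104 / 57 = 1.82

1.82


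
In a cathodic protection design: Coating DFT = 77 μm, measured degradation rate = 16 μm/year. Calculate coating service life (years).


Service life = thickness / degradation rate
Life = 77 / 16 = 4.8 years

4.8 years


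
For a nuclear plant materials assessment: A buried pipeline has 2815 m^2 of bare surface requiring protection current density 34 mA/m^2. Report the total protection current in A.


I = area * current density, then convert mA → A (÷1000)
I = 2815 * 34 / 1000 = 95.71 A

95.71 A


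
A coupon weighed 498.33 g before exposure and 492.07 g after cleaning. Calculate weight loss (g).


Weight loss = initial − final
WL = 498.33 − 492.07 = 6.26 g

6.26 g


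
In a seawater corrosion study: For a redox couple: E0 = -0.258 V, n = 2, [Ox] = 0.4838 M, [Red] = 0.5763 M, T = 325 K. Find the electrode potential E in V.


Apply the Nernst equation: E = E0 + (RT/nF)*ln([Ox]/[Red])
Step 1: RT/nF = 8.314*325/(2*96485) = 0.01400244 V
Step 2: [Ox]/[Red] = 0.4838/0.5763 = 0.839493
Step 3: ln(0.839493) = -0.174957
Step 4: correction = 0.01400244 * -0.174957 = -0.002 V
E = -0.258 + -0.002 = -0.26 V

-0.26 V


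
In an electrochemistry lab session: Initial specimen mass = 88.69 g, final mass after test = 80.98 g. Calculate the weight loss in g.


Weight loss = initial − final
WL = 88.69 − 80.98 = 7.71 g

7.71 g


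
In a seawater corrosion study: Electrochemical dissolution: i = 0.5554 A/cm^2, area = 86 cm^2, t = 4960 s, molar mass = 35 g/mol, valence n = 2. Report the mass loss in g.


Apply Faraday's law: m = i*A*t*M / (n*F)
Total charge passed Q = i*A*t = 0.5554*86*4960 = 236911.424 C
m = Q*M/(n*F) = 236911.424*35/(2*96485) = 42.96989 g

42.96989 g


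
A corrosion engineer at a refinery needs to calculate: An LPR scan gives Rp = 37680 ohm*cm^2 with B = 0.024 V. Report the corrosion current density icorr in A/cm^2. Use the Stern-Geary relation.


Apply the Stern-Geary relation: icorr = B / Rp
icorr = 0.024 / 37680 = 6.369×10^-7 A/cm^2

6.369×10^-7 A/cm^2


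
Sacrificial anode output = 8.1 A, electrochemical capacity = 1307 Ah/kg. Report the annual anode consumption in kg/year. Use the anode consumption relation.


Annual consumption = current * hours per year / capacity
Rate = 8.1 * 8760 / 1307 = 54.3 kg/year

54.3 kg/year


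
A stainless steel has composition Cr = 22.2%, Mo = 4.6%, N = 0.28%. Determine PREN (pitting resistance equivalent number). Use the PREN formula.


Apply the PREN formula: PREN = Cr + 3.3*Mo + 16*N
PREN = 22.2 + 3.3*4.6 + 16*0.28
PREN = 22.2 + 15.18 + 4.48 = 41.86

41.86


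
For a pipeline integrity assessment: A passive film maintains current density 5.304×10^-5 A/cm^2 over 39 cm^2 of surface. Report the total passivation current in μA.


I = i_pass * A, then convert A → μA (×10^6)
I = 5.304×10^-5 * 39 * 10^6 = 2068.56 μA

2068.56 μA


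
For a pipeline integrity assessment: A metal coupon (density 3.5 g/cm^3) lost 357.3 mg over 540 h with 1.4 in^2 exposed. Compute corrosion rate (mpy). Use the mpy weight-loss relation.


Apply the mpy weight-loss relation: CR = 534 * W / (D * A * T)
Numerator: 534 * 357.3 = 190798.2
Denominator: 3.5 * 1.4 * 540 = 2646.0
CR = 190798.2 / 2646.0 = 72.1082 mpy

72.1082 mpy


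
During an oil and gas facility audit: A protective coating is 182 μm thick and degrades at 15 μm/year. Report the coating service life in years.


Service life = thickness / degradation rate
Life = 182 / 15 = 12.1 years

12.1 years


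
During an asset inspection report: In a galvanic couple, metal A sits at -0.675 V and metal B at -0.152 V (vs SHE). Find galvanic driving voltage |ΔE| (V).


Driving voltage is the absolute potential difference.
|ΔE| = |-0.675 − (-0.152)| = 0.523 V

0.523 V


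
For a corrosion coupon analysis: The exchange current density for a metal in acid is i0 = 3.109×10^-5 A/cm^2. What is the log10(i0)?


i0 = 3.109×10^-5 A/cm^2
log10(i0) = -4.507

-4.507


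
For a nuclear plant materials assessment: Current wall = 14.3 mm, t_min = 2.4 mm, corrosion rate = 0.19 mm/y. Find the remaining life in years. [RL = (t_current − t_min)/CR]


Apply the remaining-life relation: RL = (t_current − t_min) / CR
RL = (14.3 − 2.4) / 0.19 = 11.9 / 0.19 = 62.6 years

62.6 years


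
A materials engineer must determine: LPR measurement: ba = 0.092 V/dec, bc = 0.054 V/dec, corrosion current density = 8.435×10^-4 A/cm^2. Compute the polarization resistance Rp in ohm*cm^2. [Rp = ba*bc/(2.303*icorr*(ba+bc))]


Apply the Stern-Geary equation: Rp = ba*bc / (2.303*icorr*(ba+bc))
ba*bc = 0.092*0.054 = 0.004968
ba+bc = 0.146; 2.303*icorr*(ba+bc) = 2.303*8.435×10^-4*0.146 = 2.8361675×10^-4
Rp = 0.004968 / 2.8361675×10^-4 = 17.5 ohm*cm^2

17.5 ohm*cm^2


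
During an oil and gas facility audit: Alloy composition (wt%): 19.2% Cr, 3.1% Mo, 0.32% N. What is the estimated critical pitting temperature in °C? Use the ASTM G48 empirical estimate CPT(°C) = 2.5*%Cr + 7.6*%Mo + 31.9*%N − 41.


Apply the ASTM G48 empirical CPT estimate: CPT(°C) = 2.5*%Cr + 7.6*%Mo + 31.9*%N − 41
2.5*19.2 = 48; 7.6*3.1 = 23.56; 31.9*0.32 = 10.208
CPT = 48 + 23.56 + 10.208 − 41 = 40.768 °C
Rounded to 0.1 °C: CPT ≈ 40.8 °C

40.8 °C


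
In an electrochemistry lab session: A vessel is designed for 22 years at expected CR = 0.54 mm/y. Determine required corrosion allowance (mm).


Corrosion allowance = CR × design life
CA = 0.54 * 22 = 11.88 mm

11.88 mm


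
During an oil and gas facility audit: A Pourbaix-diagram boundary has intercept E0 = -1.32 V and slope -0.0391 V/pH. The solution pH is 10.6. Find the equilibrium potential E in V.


Apply the Pourbaix line equation: E = E0 + slope*pH
E = -1.32 + (-0.0391)*10.6 = -1.32 + (-0.41446) = -1.73446 V
Rounded to 3 decimal places: E = -1.734 V

-1.734 V


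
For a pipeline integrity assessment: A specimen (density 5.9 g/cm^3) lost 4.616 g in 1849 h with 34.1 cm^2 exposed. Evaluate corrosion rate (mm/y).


Apply the mm/y weight-loss relation: CR = 87600 * W / (D * A * T)
Numerator: 87600 * 4.616 = 404361.6
Denominator: 5.9 * 34.1 * 1849 = 372000.31
CR = 404361.6 / 372000.31 = 1.087 mm/y

1.087 mm/y


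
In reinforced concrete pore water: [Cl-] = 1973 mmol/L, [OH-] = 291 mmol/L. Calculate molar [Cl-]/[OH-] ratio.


Threshold parameter = [Cl-] / [OH-] (molar basis; both in mmol/L, so units cancel)
Ratio = 1973 / 291 = 6.78

6.78


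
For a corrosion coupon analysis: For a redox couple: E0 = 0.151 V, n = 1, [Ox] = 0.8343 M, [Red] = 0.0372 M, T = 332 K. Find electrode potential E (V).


Apply the Nernst equation: E = E0 + (RT/nF)*ln([Ox]/[Red])
Step 1: RT/nF = 8.314*332/(1*96485) = 0.02860805 V
Step 2: [Ox]/[Red] = 0.8343/0.0372 = 22.427419
Step 3: ln(22.427419) = 3.110284
Step 4: correction = 0.02860805 * 3.110284 = 0.089 V
E = 0.151 + 0.089 = 0.24 V

0.24 V


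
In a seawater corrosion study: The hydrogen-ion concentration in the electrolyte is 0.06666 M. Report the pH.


pH = −log10[H+]
pH = −log10(0.06666) = 1.18

1.18


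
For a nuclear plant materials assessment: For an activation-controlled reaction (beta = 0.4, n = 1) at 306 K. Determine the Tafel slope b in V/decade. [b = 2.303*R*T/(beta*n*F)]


Apply the Tafel slope relation: b = 2.303*R*T/(beta*n*F)
Numerator: 2.303 * 8.314 * 306 = 5859.03
Denominator: 0.4 * 1 * 96485 = 38594.0
b = 5859.03 / 38594.0 = 0.1518 V/decade

0.1518 V/decade


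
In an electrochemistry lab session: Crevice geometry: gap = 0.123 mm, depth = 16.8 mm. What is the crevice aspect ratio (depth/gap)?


Aspect ratio = depth / gap
Ratio = 16.8 / 0.123 = 136.6

136.6


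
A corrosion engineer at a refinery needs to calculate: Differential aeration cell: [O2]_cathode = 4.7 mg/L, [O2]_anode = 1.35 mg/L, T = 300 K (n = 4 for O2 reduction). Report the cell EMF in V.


Apply the Nernst concentration-cell relation: E = (RT/nF)*ln(C_cathode/C_anode)
RT/nF = 8.314*300/(4*96485) = 0.00646266 V
ln(4.7/1.35) = 1.24746
E = 0.00646266 * 1.24746 = 0.00806 V

0.00806 V


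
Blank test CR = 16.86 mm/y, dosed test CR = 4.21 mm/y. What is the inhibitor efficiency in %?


Apply the inhibitor-efficiency definition: IE = (CR_blank − CR_inh)/CR_blank × 100
IE = (16.86 − 4.21) / 16.86 × 100
IE = 12.65 / 16.86 × 100 = 75.0 %

75.0 %


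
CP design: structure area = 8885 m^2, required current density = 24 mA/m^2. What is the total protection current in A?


I = area * current density, then convert mA → A (÷1000)
I = 8885 * 24 / 1000 = 213.24 A

213.24 A


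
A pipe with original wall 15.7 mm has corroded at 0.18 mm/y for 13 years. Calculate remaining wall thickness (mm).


Remaining wall = original − CR × time
t = 15.7 − 0.18*13 = 15.7 − 2.34 = 13.36 mm

13.36 mm


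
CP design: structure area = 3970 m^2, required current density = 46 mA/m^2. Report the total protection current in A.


I = area * current density, then convert mA → A (÷1000)
I = 3970 * 46 / 1000 = 182.62 A

182.62 A


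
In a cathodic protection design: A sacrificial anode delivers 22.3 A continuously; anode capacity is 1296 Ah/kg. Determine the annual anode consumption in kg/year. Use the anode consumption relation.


Annual consumption = current * hours per year / capacity
Rate = 22.3 * 8760 / 1296 = 150.7 kg/year

150.7 kg/year


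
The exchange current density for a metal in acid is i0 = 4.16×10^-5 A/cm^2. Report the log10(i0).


i0 = 4.16×10^-5 A/cm^2
log10(i0) = -4.381

-4.381


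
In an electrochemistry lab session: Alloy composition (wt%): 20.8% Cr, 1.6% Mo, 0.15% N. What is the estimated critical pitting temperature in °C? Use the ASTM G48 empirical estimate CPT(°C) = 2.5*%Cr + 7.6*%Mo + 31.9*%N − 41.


Apply the ASTM G48 empirical CPT estimate: CPT(°C) = 2.5*%Cr + 7.6*%Mo + 31.9*%N − 41
2.5*20.8 = 52; 7.6*1.6 = 12.16; 31.9*0.15 = 4.785
CPT = 52 + 12.16 + 4.785 − 41 = 27.945 °C
Rounded to 0.1 °C: CPT ≈ 27.9 °C

27.9 °C


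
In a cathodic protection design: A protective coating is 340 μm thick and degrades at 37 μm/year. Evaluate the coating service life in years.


Service life = thickness / degradation rate
Life = 340 / 37 = 9.2 years

9.2 years


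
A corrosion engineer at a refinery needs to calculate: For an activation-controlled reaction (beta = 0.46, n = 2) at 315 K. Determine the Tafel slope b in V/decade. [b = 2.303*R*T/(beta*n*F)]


Apply the Tafel slope relation: b = 2.303*R*T/(beta*n*F)
Numerator: 2.303 * 8.314 * 315 = 6031.35
Denominator: 0.46 * 2 * 96485 = 88766.2
b = 6031.35 / 88766.2 = 0.0679 V/decade

0.0679 V/decade


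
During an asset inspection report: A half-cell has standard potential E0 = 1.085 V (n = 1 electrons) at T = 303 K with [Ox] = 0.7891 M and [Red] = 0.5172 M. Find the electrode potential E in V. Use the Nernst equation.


Apply the Nernst equation: E = E0 + (RT/nF)*ln([Ox]/[Red])
Step 1: RT/nF = 8.314*303/(1*96485) = 0.02610916 V
Step 2: [Ox]/[Red] = 0.7891/0.5172 = 1.525715
Step 3: ln(1.525715) = 0.422463
Step 4: correction = 0.02610916 * 0.422463 = 0.011 V
E = 1.085 + 0.011 = 1.096 V

1.096 V


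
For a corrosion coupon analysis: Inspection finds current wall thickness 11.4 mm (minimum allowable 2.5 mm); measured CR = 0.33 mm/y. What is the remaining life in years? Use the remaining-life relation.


Apply the remaining-life relation: RL = (t_current − t_min) / CR
RL = (11.4 − 2.5) / 0.33 = 8.9 / 0.33 = 27.0 years

27.0 years


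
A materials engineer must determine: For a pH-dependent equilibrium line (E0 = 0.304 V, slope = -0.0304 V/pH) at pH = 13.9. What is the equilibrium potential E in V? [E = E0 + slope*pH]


Apply the Pourbaix line equation: E = E0 + slope*pH
E = 0.304 + (-0.0304)*13.9 = 0.304 + (-0.42256) = -0.11856 V
Rounded to 4 decimal places: E = -0.1186 V

-0.1186 V


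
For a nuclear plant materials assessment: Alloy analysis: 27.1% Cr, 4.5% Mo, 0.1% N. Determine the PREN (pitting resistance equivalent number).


Apply the PREN formula: PREN = Cr + 3.3*Mo + 16*N
PREN = 27.1 + 3.3*4.5 + 16*0.1
PREN = 27.1 + 14.85 + 1.6 = 43.55

43.55


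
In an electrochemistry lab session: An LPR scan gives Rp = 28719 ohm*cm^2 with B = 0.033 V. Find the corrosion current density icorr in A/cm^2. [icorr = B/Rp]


Apply the Stern-Geary relation: icorr = B / Rp
icorr = 0.033 / 28719 = 1.149×10^-6 A/cm^2

1.149×10^-6 A/cm^2


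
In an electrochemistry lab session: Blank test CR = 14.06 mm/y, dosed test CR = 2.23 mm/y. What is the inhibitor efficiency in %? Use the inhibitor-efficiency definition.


Apply the inhibitor-efficiency definition: IE = (CR_blank − CR_inh)/CR_blank × 100
IE = (14.06 − 2.23) / 14.06 × 100
IE = 11.83 / 14.06 × 100 = 84.1 %

84.1 %


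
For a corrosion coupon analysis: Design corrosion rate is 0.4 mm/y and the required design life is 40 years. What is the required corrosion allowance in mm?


Corrosion allowance = CR × design life
CA = 0.4 * 40 = 16.0 mm

16.0 mm


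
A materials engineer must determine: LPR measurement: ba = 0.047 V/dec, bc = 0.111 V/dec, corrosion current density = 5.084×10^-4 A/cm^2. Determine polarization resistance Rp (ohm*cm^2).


Apply the Stern-Geary equation: Rp = ba*bc / (2.303*icorr*(ba+bc))
ba*bc = 0.047*0.111 = 0.005217
ba+bc = 0.158; 2.303*icorr*(ba+bc) = 2.303*5.084×10^-4*0.158 = 1.8499354×10^-4
Rp = 0.005217 / 1.8499354×10^-4 = 28.2 ohm*cm^2

28.2 ohm*cm^2


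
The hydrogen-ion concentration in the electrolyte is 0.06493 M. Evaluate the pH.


pH = −log10[H+]
pH = −log10(0.06493) = 1.19

1.19


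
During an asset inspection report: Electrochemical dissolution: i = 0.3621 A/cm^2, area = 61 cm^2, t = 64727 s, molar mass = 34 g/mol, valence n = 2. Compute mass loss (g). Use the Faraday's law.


Apply Faraday's law: m = i*A*t*M / (n*F)
Total charge passed Q = i*A*t = 0.3621*61*64727 = 1429696.4487 C
m = Q*M/(n*F) = 1429696.4487*34/(2*96485) = 251.90278 g

251.90278 g
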